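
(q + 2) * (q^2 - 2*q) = q^3 - 4*q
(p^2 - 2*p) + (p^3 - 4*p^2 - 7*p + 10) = p^3 - 3*p^2 - 9*p + 10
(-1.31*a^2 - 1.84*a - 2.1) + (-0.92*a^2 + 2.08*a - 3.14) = -2.23*a^2 + 0.24*a - 5.24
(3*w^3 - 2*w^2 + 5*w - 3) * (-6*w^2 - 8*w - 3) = -18*w^5 - 12*w^4 - 23*w^3 - 16*w^2 + 9*w + 9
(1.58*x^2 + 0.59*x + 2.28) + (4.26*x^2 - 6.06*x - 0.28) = 5.84*x^2 - 5.47*x + 2.0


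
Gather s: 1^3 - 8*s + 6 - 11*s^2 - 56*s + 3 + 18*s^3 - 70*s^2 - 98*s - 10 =18*s^3 - 81*s^2 - 162*s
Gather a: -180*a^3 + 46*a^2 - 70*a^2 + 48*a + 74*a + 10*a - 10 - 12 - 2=-180*a^3 - 24*a^2 + 132*a - 24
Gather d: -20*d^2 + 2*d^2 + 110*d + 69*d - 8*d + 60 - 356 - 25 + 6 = -18*d^2 + 171*d - 315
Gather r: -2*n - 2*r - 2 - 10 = -2*n - 2*r - 12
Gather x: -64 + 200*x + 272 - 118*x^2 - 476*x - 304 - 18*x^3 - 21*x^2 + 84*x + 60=-18*x^3 - 139*x^2 - 192*x - 36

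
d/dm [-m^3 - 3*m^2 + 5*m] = -3*m^2 - 6*m + 5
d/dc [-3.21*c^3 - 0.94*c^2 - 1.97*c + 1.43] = -9.63*c^2 - 1.88*c - 1.97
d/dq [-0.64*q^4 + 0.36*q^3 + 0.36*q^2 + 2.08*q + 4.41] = -2.56*q^3 + 1.08*q^2 + 0.72*q + 2.08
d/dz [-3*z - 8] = -3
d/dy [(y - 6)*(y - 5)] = 2*y - 11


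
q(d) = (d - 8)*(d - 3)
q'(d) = 2*d - 11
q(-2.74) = 61.65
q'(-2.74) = -16.48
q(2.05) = 5.65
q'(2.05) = -6.90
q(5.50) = -6.25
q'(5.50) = 0.00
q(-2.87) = 63.81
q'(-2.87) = -16.74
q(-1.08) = 37.05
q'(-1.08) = -13.16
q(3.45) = -2.05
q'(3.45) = -4.10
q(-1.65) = 44.87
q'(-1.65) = -14.30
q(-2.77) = 62.14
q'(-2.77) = -16.54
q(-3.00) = 66.00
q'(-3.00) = -17.00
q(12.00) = 36.00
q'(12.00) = 13.00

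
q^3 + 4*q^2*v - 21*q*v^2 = q*(q - 3*v)*(q + 7*v)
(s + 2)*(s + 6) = s^2 + 8*s + 12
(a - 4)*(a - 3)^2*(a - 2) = a^4 - 12*a^3 + 53*a^2 - 102*a + 72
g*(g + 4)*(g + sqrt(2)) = g^3 + sqrt(2)*g^2 + 4*g^2 + 4*sqrt(2)*g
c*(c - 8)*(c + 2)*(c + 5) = c^4 - c^3 - 46*c^2 - 80*c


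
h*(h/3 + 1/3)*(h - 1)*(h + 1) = h^4/3 + h^3/3 - h^2/3 - h/3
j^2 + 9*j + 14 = (j + 2)*(j + 7)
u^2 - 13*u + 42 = (u - 7)*(u - 6)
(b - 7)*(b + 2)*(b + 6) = b^3 + b^2 - 44*b - 84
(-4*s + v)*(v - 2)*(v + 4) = -4*s*v^2 - 8*s*v + 32*s + v^3 + 2*v^2 - 8*v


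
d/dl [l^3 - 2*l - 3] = 3*l^2 - 2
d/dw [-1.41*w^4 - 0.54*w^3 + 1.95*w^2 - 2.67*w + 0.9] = -5.64*w^3 - 1.62*w^2 + 3.9*w - 2.67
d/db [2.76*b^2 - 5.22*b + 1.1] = 5.52*b - 5.22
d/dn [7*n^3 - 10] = 21*n^2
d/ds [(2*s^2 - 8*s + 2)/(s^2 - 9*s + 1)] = 10*(1 - s^2)/(s^4 - 18*s^3 + 83*s^2 - 18*s + 1)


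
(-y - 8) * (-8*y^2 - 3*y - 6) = 8*y^3 + 67*y^2 + 30*y + 48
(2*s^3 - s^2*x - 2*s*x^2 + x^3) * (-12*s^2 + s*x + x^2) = -24*s^5 + 14*s^4*x + 25*s^3*x^2 - 15*s^2*x^3 - s*x^4 + x^5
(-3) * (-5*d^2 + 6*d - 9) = 15*d^2 - 18*d + 27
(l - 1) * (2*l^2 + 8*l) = 2*l^3 + 6*l^2 - 8*l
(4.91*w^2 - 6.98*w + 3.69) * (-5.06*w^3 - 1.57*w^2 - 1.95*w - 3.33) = -24.8446*w^5 + 27.6101*w^4 - 17.2873*w^3 - 8.5326*w^2 + 16.0479*w - 12.2877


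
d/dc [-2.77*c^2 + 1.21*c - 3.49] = 1.21 - 5.54*c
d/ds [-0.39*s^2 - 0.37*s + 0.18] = -0.78*s - 0.37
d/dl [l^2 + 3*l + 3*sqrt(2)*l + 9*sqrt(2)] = 2*l + 3 + 3*sqrt(2)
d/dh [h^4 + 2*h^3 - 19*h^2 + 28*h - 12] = 4*h^3 + 6*h^2 - 38*h + 28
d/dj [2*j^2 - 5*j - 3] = 4*j - 5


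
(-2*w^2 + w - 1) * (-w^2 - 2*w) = 2*w^4 + 3*w^3 - w^2 + 2*w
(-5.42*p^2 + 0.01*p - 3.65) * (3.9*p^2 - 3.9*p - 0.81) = -21.138*p^4 + 21.177*p^3 - 9.8838*p^2 + 14.2269*p + 2.9565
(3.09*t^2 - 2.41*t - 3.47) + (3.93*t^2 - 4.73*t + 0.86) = 7.02*t^2 - 7.14*t - 2.61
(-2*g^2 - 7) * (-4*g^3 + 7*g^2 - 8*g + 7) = 8*g^5 - 14*g^4 + 44*g^3 - 63*g^2 + 56*g - 49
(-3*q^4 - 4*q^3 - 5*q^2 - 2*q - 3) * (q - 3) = -3*q^5 + 5*q^4 + 7*q^3 + 13*q^2 + 3*q + 9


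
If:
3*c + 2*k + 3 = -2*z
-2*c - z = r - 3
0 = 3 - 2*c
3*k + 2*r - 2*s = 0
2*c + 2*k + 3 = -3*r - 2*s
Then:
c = 3/2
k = -99/40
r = 51/40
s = -39/16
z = -51/40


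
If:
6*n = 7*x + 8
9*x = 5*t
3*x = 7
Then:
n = 73/18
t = 21/5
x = 7/3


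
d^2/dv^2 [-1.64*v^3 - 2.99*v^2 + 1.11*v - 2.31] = -9.84*v - 5.98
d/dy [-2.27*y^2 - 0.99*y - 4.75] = -4.54*y - 0.99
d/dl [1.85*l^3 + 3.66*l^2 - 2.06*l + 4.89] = 5.55*l^2 + 7.32*l - 2.06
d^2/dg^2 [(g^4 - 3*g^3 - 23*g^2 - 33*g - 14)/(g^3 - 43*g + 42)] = 8*(5*g^6 - 153*g^5 + 813*g^4 - 3663*g^3 + 9240*g^2 - 3528*g - 31514)/(g^9 - 129*g^7 + 126*g^6 + 5547*g^5 - 10836*g^4 - 74215*g^3 + 232974*g^2 - 227556*g + 74088)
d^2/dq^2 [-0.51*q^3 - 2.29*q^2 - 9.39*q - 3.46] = -3.06*q - 4.58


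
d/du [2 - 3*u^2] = -6*u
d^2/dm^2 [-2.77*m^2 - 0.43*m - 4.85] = -5.54000000000000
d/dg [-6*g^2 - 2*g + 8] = -12*g - 2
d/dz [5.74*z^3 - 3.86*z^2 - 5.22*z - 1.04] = 17.22*z^2 - 7.72*z - 5.22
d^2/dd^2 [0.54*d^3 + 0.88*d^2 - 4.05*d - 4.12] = 3.24*d + 1.76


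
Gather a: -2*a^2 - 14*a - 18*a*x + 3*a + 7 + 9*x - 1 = -2*a^2 + a*(-18*x - 11) + 9*x + 6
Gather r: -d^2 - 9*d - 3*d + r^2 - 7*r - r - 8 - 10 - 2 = -d^2 - 12*d + r^2 - 8*r - 20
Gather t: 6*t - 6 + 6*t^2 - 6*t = 6*t^2 - 6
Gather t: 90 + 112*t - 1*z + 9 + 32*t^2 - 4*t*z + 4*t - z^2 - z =32*t^2 + t*(116 - 4*z) - z^2 - 2*z + 99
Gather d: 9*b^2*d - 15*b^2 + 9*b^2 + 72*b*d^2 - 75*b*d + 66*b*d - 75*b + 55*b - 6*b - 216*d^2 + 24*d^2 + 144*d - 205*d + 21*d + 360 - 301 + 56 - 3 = -6*b^2 - 26*b + d^2*(72*b - 192) + d*(9*b^2 - 9*b - 40) + 112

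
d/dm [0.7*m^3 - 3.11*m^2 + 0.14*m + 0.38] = 2.1*m^2 - 6.22*m + 0.14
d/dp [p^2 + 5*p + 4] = 2*p + 5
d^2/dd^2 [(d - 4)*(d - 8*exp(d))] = -8*d*exp(d) + 16*exp(d) + 2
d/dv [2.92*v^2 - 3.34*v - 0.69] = 5.84*v - 3.34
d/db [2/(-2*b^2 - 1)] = 8*b/(2*b^2 + 1)^2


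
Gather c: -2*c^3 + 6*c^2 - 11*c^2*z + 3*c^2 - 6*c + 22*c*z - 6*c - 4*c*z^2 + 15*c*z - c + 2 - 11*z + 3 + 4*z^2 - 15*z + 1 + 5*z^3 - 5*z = -2*c^3 + c^2*(9 - 11*z) + c*(-4*z^2 + 37*z - 13) + 5*z^3 + 4*z^2 - 31*z + 6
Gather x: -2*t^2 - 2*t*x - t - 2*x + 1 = -2*t^2 - t + x*(-2*t - 2) + 1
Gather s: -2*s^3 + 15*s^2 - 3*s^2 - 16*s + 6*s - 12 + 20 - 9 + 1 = -2*s^3 + 12*s^2 - 10*s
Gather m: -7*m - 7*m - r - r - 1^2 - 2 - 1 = -14*m - 2*r - 4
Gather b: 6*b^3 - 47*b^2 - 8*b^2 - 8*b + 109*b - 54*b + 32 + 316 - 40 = 6*b^3 - 55*b^2 + 47*b + 308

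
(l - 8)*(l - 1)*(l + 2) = l^3 - 7*l^2 - 10*l + 16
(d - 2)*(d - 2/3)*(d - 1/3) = d^3 - 3*d^2 + 20*d/9 - 4/9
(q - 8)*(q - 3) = q^2 - 11*q + 24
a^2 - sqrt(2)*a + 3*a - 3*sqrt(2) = (a + 3)*(a - sqrt(2))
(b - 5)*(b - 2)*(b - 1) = b^3 - 8*b^2 + 17*b - 10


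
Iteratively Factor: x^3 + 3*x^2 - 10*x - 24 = (x + 2)*(x^2 + x - 12) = (x + 2)*(x + 4)*(x - 3)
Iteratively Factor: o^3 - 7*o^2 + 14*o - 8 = (o - 1)*(o^2 - 6*o + 8) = (o - 4)*(o - 1)*(o - 2)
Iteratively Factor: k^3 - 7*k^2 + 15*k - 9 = (k - 3)*(k^2 - 4*k + 3) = (k - 3)^2*(k - 1)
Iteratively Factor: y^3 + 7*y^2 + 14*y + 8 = (y + 4)*(y^2 + 3*y + 2) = (y + 2)*(y + 4)*(y + 1)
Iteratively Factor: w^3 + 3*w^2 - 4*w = (w - 1)*(w^2 + 4*w) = (w - 1)*(w + 4)*(w)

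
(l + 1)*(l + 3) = l^2 + 4*l + 3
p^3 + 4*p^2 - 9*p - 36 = (p - 3)*(p + 3)*(p + 4)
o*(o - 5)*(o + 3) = o^3 - 2*o^2 - 15*o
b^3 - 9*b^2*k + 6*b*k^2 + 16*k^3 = (b - 8*k)*(b - 2*k)*(b + k)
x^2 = x^2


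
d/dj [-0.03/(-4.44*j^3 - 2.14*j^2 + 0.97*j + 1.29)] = (-0.3996*j^2 - 0.1284*j + 0.0291)/(4.44*j^3 + 2.14*j^2 - 0.97*j - 1.29)^2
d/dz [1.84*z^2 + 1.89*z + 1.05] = 3.68*z + 1.89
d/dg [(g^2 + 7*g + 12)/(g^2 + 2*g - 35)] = (-5*g^2 - 94*g - 269)/(g^4 + 4*g^3 - 66*g^2 - 140*g + 1225)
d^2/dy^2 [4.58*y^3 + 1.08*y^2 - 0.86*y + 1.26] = 27.48*y + 2.16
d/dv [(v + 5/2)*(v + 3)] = 2*v + 11/2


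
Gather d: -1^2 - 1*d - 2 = -d - 3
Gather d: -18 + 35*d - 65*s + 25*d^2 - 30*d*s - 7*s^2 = 25*d^2 + d*(35 - 30*s) - 7*s^2 - 65*s - 18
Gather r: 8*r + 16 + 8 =8*r + 24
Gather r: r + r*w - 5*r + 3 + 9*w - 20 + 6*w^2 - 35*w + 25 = r*(w - 4) + 6*w^2 - 26*w + 8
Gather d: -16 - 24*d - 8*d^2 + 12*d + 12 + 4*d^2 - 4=-4*d^2 - 12*d - 8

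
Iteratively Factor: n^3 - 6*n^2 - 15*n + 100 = (n - 5)*(n^2 - n - 20) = (n - 5)^2*(n + 4)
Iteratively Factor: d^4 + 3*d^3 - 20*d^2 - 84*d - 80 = (d + 4)*(d^3 - d^2 - 16*d - 20) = (d + 2)*(d + 4)*(d^2 - 3*d - 10) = (d + 2)^2*(d + 4)*(d - 5)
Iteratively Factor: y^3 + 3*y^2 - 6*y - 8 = (y + 1)*(y^2 + 2*y - 8) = (y + 1)*(y + 4)*(y - 2)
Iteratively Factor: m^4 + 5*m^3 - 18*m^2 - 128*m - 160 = (m - 5)*(m^3 + 10*m^2 + 32*m + 32) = (m - 5)*(m + 4)*(m^2 + 6*m + 8) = (m - 5)*(m + 4)^2*(m + 2)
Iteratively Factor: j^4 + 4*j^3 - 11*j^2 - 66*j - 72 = (j + 3)*(j^3 + j^2 - 14*j - 24) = (j - 4)*(j + 3)*(j^2 + 5*j + 6) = (j - 4)*(j + 2)*(j + 3)*(j + 3)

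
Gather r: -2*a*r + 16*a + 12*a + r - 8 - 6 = 28*a + r*(1 - 2*a) - 14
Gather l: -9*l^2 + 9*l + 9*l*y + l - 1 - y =-9*l^2 + l*(9*y + 10) - y - 1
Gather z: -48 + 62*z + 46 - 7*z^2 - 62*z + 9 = 7 - 7*z^2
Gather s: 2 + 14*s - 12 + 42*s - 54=56*s - 64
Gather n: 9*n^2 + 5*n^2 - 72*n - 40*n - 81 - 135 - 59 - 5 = 14*n^2 - 112*n - 280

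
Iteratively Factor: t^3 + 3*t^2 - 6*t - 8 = (t + 1)*(t^2 + 2*t - 8) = (t + 1)*(t + 4)*(t - 2)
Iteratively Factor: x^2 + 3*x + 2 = (x + 1)*(x + 2)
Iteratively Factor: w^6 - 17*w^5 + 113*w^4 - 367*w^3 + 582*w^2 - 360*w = (w - 2)*(w^5 - 15*w^4 + 83*w^3 - 201*w^2 + 180*w) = (w - 5)*(w - 2)*(w^4 - 10*w^3 + 33*w^2 - 36*w) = (w - 5)*(w - 3)*(w - 2)*(w^3 - 7*w^2 + 12*w) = (w - 5)*(w - 4)*(w - 3)*(w - 2)*(w^2 - 3*w) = w*(w - 5)*(w - 4)*(w - 3)*(w - 2)*(w - 3)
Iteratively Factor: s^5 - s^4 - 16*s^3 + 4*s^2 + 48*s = (s)*(s^4 - s^3 - 16*s^2 + 4*s + 48) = s*(s + 3)*(s^3 - 4*s^2 - 4*s + 16) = s*(s + 2)*(s + 3)*(s^2 - 6*s + 8) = s*(s - 4)*(s + 2)*(s + 3)*(s - 2)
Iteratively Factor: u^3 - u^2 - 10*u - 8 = (u - 4)*(u^2 + 3*u + 2) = (u - 4)*(u + 1)*(u + 2)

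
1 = 1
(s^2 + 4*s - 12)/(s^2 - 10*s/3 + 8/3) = 3*(s + 6)/(3*s - 4)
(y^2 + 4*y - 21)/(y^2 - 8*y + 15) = (y + 7)/(y - 5)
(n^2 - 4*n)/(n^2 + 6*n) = (n - 4)/(n + 6)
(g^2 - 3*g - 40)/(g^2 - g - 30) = (g - 8)/(g - 6)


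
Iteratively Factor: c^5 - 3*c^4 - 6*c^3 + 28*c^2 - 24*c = (c - 2)*(c^4 - c^3 - 8*c^2 + 12*c) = (c - 2)^2*(c^3 + c^2 - 6*c) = c*(c - 2)^2*(c^2 + c - 6) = c*(c - 2)^2*(c + 3)*(c - 2)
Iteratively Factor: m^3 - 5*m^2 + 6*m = (m - 2)*(m^2 - 3*m) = (m - 3)*(m - 2)*(m)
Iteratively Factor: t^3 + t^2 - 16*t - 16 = (t + 1)*(t^2 - 16) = (t + 1)*(t + 4)*(t - 4)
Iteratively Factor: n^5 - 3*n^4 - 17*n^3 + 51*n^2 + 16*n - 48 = (n + 4)*(n^4 - 7*n^3 + 11*n^2 + 7*n - 12) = (n - 4)*(n + 4)*(n^3 - 3*n^2 - n + 3) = (n - 4)*(n - 1)*(n + 4)*(n^2 - 2*n - 3) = (n - 4)*(n - 3)*(n - 1)*(n + 4)*(n + 1)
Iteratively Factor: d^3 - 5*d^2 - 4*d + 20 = (d + 2)*(d^2 - 7*d + 10) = (d - 2)*(d + 2)*(d - 5)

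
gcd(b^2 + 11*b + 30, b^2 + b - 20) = b + 5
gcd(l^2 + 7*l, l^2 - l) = l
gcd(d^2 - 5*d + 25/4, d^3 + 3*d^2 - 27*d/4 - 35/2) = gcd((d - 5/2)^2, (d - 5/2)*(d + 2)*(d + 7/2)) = d - 5/2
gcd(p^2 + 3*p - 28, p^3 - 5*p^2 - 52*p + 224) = p^2 + 3*p - 28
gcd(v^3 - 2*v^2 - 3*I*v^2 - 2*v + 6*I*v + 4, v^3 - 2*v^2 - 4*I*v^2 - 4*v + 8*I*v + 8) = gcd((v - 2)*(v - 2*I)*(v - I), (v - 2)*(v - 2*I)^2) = v^2 + v*(-2 - 2*I) + 4*I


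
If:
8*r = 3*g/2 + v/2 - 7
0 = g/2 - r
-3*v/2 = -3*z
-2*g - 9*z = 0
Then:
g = -18/7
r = -9/7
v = 8/7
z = 4/7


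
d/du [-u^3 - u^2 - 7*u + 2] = -3*u^2 - 2*u - 7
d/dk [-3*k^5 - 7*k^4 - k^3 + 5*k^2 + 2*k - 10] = -15*k^4 - 28*k^3 - 3*k^2 + 10*k + 2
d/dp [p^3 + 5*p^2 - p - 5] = 3*p^2 + 10*p - 1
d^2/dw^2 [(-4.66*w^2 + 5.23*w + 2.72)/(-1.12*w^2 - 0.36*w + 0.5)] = (7.105427357601e-15*w^4 - 16.878848*w^3 - 4.81420800000001*w^2 - 24.153024*w - 3.304224)/(1.404928*w^6 + 1.354752*w^5 - 1.446144*w^4 - 1.162944*w^3 + 0.6456*w^2 + 0.27*w - 0.125)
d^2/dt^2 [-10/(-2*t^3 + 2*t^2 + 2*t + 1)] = 40*((1 - 3*t)*(-2*t^3 + 2*t^2 + 2*t + 1) - 2*(-3*t^2 + 2*t + 1)^2)/(-2*t^3 + 2*t^2 + 2*t + 1)^3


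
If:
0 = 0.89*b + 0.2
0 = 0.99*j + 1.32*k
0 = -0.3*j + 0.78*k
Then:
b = -0.22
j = 0.00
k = 0.00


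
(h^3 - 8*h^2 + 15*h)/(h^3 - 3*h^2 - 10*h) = (h - 3)/(h + 2)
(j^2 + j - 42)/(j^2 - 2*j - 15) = (-j^2 - j + 42)/(-j^2 + 2*j + 15)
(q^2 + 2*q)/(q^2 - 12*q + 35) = q*(q + 2)/(q^2 - 12*q + 35)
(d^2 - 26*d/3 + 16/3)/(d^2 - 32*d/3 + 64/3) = (3*d - 2)/(3*d - 8)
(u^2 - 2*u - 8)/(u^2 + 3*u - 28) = (u + 2)/(u + 7)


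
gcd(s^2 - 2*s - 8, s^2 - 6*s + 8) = s - 4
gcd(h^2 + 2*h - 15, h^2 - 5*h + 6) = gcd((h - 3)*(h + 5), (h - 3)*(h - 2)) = h - 3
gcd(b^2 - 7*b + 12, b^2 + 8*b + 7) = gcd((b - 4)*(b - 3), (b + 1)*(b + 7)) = 1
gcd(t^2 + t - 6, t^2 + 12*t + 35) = 1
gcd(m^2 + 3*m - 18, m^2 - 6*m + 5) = 1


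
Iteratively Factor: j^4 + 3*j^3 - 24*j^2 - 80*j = (j + 4)*(j^3 - j^2 - 20*j) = j*(j + 4)*(j^2 - j - 20) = j*(j + 4)^2*(j - 5)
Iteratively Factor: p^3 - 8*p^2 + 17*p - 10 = (p - 5)*(p^2 - 3*p + 2) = (p - 5)*(p - 1)*(p - 2)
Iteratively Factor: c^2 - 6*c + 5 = (c - 1)*(c - 5)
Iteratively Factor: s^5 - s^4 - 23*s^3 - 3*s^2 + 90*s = (s + 3)*(s^4 - 4*s^3 - 11*s^2 + 30*s) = (s + 3)^2*(s^3 - 7*s^2 + 10*s) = (s - 5)*(s + 3)^2*(s^2 - 2*s) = (s - 5)*(s - 2)*(s + 3)^2*(s)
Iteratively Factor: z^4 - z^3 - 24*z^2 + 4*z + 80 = (z + 2)*(z^3 - 3*z^2 - 18*z + 40) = (z - 5)*(z + 2)*(z^2 + 2*z - 8) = (z - 5)*(z - 2)*(z + 2)*(z + 4)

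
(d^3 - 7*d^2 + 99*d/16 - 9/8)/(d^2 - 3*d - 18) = (d^2 - d + 3/16)/(d + 3)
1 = 1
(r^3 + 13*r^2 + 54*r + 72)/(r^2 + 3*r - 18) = (r^2 + 7*r + 12)/(r - 3)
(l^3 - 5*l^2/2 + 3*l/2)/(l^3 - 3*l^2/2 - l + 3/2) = l/(l + 1)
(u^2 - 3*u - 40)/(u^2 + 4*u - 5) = (u - 8)/(u - 1)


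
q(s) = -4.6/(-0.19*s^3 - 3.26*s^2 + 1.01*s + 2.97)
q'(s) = -4.6*(0.57*s^2 + 6.52*s - 1.01)/(-0.19*s^3 - 3.26*s^2 + 1.01*s + 2.97)^2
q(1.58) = 1.06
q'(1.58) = -2.64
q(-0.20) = -1.74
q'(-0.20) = 1.51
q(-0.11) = -1.63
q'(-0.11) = 1.00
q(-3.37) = 0.15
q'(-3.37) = 0.08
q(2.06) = 0.44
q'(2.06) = -0.63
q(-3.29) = 0.16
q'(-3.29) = 0.09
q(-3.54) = 0.14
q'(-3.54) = 0.07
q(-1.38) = 1.11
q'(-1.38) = 2.40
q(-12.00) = 0.03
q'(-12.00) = -0.00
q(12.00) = 0.01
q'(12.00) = -0.00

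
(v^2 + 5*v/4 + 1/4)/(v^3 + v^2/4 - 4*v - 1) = (v + 1)/(v^2 - 4)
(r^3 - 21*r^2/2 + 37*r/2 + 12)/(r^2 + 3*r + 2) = (2*r^3 - 21*r^2 + 37*r + 24)/(2*(r^2 + 3*r + 2))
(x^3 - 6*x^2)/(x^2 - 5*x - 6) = x^2/(x + 1)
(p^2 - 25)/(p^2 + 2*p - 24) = (p^2 - 25)/(p^2 + 2*p - 24)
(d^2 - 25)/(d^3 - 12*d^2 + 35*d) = (d + 5)/(d*(d - 7))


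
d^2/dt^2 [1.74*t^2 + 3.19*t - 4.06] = 3.48000000000000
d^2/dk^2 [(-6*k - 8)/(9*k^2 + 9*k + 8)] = 36*(-9*(2*k + 1)^2*(3*k + 4) + (9*k + 7)*(9*k^2 + 9*k + 8))/(9*k^2 + 9*k + 8)^3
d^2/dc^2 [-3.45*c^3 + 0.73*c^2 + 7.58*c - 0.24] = 1.46 - 20.7*c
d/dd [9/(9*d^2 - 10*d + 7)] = 18*(5 - 9*d)/(9*d^2 - 10*d + 7)^2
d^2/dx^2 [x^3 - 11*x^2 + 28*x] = 6*x - 22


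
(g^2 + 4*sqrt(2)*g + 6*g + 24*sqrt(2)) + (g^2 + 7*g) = 2*g^2 + 4*sqrt(2)*g + 13*g + 24*sqrt(2)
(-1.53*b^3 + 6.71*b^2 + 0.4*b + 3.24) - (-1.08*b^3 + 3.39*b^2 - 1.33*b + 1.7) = -0.45*b^3 + 3.32*b^2 + 1.73*b + 1.54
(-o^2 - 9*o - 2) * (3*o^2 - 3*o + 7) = -3*o^4 - 24*o^3 + 14*o^2 - 57*o - 14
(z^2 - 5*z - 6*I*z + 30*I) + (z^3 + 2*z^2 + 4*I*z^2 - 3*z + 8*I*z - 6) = z^3 + 3*z^2 + 4*I*z^2 - 8*z + 2*I*z - 6 + 30*I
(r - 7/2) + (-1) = r - 9/2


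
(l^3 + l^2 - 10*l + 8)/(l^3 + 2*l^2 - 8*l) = (l - 1)/l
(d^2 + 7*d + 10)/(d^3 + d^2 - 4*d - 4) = (d + 5)/(d^2 - d - 2)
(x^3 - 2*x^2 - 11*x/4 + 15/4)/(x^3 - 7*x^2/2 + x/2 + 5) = (x^2 + x/2 - 3/2)/(x^2 - x - 2)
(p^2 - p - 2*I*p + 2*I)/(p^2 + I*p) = (p^2 - p - 2*I*p + 2*I)/(p*(p + I))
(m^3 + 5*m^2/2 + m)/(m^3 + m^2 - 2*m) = (m + 1/2)/(m - 1)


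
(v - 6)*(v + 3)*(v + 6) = v^3 + 3*v^2 - 36*v - 108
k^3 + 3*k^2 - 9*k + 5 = (k - 1)^2*(k + 5)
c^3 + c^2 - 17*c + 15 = (c - 3)*(c - 1)*(c + 5)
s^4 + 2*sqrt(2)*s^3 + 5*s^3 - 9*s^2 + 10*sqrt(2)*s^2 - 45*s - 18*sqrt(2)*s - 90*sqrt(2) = (s - 3)*(s + 3)*(s + 5)*(s + 2*sqrt(2))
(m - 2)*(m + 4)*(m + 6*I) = m^3 + 2*m^2 + 6*I*m^2 - 8*m + 12*I*m - 48*I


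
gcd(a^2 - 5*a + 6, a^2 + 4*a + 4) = 1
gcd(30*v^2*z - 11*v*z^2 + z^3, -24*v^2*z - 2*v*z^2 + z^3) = -6*v*z + z^2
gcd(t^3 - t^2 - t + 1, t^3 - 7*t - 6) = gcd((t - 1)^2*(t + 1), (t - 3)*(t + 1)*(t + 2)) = t + 1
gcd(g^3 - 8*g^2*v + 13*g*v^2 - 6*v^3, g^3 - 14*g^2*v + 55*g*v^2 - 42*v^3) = g^2 - 7*g*v + 6*v^2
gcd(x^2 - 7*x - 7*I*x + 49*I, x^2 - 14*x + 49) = x - 7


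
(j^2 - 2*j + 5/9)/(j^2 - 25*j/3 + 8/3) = (j - 5/3)/(j - 8)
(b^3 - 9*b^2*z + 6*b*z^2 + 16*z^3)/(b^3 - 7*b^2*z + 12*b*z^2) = (b^3 - 9*b^2*z + 6*b*z^2 + 16*z^3)/(b*(b^2 - 7*b*z + 12*z^2))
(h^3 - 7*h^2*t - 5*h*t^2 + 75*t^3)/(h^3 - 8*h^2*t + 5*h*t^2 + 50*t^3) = (h + 3*t)/(h + 2*t)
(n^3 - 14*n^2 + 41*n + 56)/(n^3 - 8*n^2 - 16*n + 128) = (n^2 - 6*n - 7)/(n^2 - 16)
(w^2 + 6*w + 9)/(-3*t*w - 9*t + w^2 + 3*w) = (-w - 3)/(3*t - w)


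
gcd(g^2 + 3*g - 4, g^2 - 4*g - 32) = g + 4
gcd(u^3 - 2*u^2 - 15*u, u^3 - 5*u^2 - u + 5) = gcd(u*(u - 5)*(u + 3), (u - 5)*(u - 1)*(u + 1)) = u - 5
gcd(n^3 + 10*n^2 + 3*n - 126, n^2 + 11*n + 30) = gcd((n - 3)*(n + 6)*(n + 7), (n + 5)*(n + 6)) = n + 6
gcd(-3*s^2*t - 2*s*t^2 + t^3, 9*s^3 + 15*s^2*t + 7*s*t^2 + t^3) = s + t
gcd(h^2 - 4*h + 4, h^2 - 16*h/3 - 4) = 1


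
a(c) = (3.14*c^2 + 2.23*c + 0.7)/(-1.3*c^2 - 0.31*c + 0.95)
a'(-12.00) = 0.01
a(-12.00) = -2.33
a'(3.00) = 0.32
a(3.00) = -3.05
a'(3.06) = 0.30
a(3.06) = -3.03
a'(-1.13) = -30.95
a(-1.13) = -6.09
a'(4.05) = 0.14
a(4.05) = -2.83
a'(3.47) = 0.21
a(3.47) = -2.93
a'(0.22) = 6.18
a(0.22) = 1.64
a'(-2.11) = -0.32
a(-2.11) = -2.38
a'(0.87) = 114.59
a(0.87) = -16.52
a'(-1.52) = -2.02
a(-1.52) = -2.89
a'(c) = (2.6*c + 0.31)*(3.14*c^2 + 2.23*c + 0.7)/(-1.3*c^2 - 0.31*c + 0.95)^2 + (6.28*c + 2.23)/(-1.3*c^2 - 0.31*c + 0.95)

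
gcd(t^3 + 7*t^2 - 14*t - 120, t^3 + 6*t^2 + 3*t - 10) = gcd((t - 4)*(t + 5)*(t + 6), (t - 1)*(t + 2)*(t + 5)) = t + 5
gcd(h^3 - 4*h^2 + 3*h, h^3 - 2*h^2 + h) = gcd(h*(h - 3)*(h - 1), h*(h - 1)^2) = h^2 - h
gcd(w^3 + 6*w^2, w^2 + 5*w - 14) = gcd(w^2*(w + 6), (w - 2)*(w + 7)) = 1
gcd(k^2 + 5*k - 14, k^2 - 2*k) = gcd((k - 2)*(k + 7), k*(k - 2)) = k - 2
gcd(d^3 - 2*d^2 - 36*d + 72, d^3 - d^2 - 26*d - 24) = d - 6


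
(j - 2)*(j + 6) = j^2 + 4*j - 12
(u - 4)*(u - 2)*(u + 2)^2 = u^4 - 2*u^3 - 12*u^2 + 8*u + 32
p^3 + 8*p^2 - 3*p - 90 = (p - 3)*(p + 5)*(p + 6)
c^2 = c^2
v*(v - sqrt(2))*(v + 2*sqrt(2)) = v^3 + sqrt(2)*v^2 - 4*v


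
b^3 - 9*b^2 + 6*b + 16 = (b - 8)*(b - 2)*(b + 1)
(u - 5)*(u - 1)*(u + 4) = u^3 - 2*u^2 - 19*u + 20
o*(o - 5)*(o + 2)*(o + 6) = o^4 + 3*o^3 - 28*o^2 - 60*o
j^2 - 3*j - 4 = (j - 4)*(j + 1)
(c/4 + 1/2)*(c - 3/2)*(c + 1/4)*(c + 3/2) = c^4/4 + 9*c^3/16 - 7*c^2/16 - 81*c/64 - 9/32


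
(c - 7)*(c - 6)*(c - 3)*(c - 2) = c^4 - 18*c^3 + 113*c^2 - 288*c + 252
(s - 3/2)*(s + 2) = s^2 + s/2 - 3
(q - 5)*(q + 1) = q^2 - 4*q - 5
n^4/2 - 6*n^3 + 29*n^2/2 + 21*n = n*(n/2 + 1/2)*(n - 7)*(n - 6)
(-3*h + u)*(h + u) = -3*h^2 - 2*h*u + u^2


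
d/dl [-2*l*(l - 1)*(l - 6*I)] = -6*l^2 + l*(4 + 24*I) - 12*I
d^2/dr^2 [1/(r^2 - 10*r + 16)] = 2*(-r^2 + 10*r + 4*(r - 5)^2 - 16)/(r^2 - 10*r + 16)^3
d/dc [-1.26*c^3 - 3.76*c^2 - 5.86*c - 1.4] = -3.78*c^2 - 7.52*c - 5.86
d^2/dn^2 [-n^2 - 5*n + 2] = -2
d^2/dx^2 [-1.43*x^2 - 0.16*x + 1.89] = -2.86000000000000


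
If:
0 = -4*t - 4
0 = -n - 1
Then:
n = -1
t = -1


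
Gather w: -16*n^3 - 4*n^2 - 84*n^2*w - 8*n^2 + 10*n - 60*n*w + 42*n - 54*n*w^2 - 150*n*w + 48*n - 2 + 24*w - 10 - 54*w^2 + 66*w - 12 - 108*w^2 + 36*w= -16*n^3 - 12*n^2 + 100*n + w^2*(-54*n - 162) + w*(-84*n^2 - 210*n + 126) - 24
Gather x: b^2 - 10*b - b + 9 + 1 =b^2 - 11*b + 10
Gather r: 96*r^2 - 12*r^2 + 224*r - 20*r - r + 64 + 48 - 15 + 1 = 84*r^2 + 203*r + 98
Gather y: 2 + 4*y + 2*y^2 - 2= 2*y^2 + 4*y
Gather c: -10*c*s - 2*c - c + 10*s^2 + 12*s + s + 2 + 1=c*(-10*s - 3) + 10*s^2 + 13*s + 3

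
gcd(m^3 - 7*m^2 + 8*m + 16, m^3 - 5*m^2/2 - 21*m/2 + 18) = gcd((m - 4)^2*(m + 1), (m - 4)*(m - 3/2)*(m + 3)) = m - 4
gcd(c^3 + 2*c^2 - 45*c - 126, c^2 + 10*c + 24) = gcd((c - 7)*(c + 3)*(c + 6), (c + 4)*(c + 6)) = c + 6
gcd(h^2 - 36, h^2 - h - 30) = h - 6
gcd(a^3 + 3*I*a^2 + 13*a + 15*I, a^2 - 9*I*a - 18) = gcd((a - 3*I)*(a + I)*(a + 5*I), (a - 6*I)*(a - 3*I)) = a - 3*I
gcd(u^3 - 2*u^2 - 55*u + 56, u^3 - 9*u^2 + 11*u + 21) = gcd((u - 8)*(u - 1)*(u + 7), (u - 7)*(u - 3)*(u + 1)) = 1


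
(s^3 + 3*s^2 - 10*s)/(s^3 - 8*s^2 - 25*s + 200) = s*(s - 2)/(s^2 - 13*s + 40)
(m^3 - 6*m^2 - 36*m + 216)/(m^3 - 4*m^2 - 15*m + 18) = (m^2 - 36)/(m^2 + 2*m - 3)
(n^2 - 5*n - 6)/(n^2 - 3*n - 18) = (n + 1)/(n + 3)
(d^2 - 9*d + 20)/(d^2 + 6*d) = (d^2 - 9*d + 20)/(d*(d + 6))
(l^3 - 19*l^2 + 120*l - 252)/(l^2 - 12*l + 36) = l - 7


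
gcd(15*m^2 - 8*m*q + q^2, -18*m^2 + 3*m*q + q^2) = -3*m + q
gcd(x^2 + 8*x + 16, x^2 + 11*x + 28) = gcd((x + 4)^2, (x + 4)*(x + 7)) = x + 4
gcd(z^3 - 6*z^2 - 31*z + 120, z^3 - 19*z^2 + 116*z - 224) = z - 8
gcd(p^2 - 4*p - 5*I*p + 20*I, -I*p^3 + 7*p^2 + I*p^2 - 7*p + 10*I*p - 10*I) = 1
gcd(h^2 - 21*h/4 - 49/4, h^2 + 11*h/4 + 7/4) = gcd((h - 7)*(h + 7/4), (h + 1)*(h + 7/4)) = h + 7/4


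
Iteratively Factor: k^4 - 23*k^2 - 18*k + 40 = (k - 5)*(k^3 + 5*k^2 + 2*k - 8) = (k - 5)*(k + 2)*(k^2 + 3*k - 4) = (k - 5)*(k - 1)*(k + 2)*(k + 4)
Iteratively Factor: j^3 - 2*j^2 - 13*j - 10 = (j + 2)*(j^2 - 4*j - 5) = (j - 5)*(j + 2)*(j + 1)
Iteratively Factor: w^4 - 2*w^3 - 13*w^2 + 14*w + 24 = (w - 2)*(w^3 - 13*w - 12) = (w - 2)*(w + 3)*(w^2 - 3*w - 4) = (w - 4)*(w - 2)*(w + 3)*(w + 1)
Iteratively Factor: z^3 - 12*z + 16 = (z - 2)*(z^2 + 2*z - 8) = (z - 2)*(z + 4)*(z - 2)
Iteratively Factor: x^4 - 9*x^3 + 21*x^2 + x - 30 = (x - 5)*(x^3 - 4*x^2 + x + 6) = (x - 5)*(x - 2)*(x^2 - 2*x - 3) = (x - 5)*(x - 3)*(x - 2)*(x + 1)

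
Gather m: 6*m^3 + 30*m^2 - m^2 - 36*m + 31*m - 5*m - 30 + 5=6*m^3 + 29*m^2 - 10*m - 25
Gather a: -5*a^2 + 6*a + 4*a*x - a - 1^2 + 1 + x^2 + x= -5*a^2 + a*(4*x + 5) + x^2 + x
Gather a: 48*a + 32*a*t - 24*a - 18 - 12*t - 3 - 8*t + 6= a*(32*t + 24) - 20*t - 15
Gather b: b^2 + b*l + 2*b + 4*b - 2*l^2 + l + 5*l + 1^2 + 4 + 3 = b^2 + b*(l + 6) - 2*l^2 + 6*l + 8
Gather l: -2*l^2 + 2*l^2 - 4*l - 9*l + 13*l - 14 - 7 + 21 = 0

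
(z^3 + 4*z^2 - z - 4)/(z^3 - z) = (z + 4)/z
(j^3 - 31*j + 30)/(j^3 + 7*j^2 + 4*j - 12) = (j - 5)/(j + 2)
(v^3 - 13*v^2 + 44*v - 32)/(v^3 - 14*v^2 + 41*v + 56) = (v^2 - 5*v + 4)/(v^2 - 6*v - 7)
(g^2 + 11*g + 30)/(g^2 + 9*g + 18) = (g + 5)/(g + 3)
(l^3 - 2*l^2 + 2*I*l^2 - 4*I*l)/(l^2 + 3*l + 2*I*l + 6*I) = l*(l - 2)/(l + 3)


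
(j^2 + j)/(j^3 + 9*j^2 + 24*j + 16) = j/(j^2 + 8*j + 16)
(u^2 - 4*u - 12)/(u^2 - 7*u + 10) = (u^2 - 4*u - 12)/(u^2 - 7*u + 10)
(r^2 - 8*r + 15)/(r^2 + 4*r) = (r^2 - 8*r + 15)/(r*(r + 4))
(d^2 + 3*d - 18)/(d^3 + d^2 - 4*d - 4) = (d^2 + 3*d - 18)/(d^3 + d^2 - 4*d - 4)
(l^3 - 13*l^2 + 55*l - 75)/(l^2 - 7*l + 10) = (l^2 - 8*l + 15)/(l - 2)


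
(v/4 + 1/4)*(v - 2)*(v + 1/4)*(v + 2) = v^4/4 + 5*v^3/16 - 15*v^2/16 - 5*v/4 - 1/4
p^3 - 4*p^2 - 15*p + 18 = (p - 6)*(p - 1)*(p + 3)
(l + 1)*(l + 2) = l^2 + 3*l + 2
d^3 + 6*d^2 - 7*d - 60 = (d - 3)*(d + 4)*(d + 5)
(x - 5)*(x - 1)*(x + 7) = x^3 + x^2 - 37*x + 35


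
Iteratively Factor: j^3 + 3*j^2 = (j + 3)*(j^2) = j*(j + 3)*(j)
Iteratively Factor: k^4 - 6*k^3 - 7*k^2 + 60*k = (k - 5)*(k^3 - k^2 - 12*k) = k*(k - 5)*(k^2 - k - 12) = k*(k - 5)*(k - 4)*(k + 3)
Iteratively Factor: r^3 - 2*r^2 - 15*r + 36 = (r - 3)*(r^2 + r - 12) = (r - 3)*(r + 4)*(r - 3)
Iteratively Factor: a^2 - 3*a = (a - 3)*(a)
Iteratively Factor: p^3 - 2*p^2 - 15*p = (p + 3)*(p^2 - 5*p) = p*(p + 3)*(p - 5)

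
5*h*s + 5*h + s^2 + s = (5*h + s)*(s + 1)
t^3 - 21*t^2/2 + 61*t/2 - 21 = (t - 6)*(t - 7/2)*(t - 1)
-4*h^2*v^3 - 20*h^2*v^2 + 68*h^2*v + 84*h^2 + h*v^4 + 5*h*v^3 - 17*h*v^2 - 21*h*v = (-4*h + v)*(v - 3)*(v + 7)*(h*v + h)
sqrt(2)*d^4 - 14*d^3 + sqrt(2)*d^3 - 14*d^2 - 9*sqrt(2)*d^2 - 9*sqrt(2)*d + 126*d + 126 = (d - 3)*(d + 3)*(d - 7*sqrt(2))*(sqrt(2)*d + sqrt(2))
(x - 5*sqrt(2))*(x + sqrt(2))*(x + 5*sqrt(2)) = x^3 + sqrt(2)*x^2 - 50*x - 50*sqrt(2)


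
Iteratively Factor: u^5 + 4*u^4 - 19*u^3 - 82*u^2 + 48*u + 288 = (u + 3)*(u^4 + u^3 - 22*u^2 - 16*u + 96) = (u + 3)^2*(u^3 - 2*u^2 - 16*u + 32) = (u + 3)^2*(u + 4)*(u^2 - 6*u + 8) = (u - 2)*(u + 3)^2*(u + 4)*(u - 4)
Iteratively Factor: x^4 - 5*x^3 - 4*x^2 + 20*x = (x - 5)*(x^3 - 4*x) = x*(x - 5)*(x^2 - 4) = x*(x - 5)*(x + 2)*(x - 2)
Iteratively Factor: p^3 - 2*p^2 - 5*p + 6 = (p - 1)*(p^2 - p - 6) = (p - 1)*(p + 2)*(p - 3)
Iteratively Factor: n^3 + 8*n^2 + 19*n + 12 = (n + 3)*(n^2 + 5*n + 4) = (n + 3)*(n + 4)*(n + 1)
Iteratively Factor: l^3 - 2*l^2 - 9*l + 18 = (l - 3)*(l^2 + l - 6) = (l - 3)*(l + 3)*(l - 2)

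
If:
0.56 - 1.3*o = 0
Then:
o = 0.43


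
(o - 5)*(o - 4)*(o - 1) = o^3 - 10*o^2 + 29*o - 20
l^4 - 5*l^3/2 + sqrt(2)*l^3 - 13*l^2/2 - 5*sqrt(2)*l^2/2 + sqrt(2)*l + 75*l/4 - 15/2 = (l - 2)*(l - 1/2)*(l - 3*sqrt(2)/2)*(l + 5*sqrt(2)/2)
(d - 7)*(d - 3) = d^2 - 10*d + 21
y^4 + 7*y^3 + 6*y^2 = y^2*(y + 1)*(y + 6)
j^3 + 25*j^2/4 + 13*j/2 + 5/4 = (j + 1/4)*(j + 1)*(j + 5)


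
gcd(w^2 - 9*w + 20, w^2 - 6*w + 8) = w - 4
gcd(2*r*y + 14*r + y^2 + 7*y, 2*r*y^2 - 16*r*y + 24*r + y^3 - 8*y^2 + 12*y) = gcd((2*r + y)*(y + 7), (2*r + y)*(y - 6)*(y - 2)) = 2*r + y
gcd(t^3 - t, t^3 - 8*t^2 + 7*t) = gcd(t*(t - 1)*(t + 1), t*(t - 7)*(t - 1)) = t^2 - t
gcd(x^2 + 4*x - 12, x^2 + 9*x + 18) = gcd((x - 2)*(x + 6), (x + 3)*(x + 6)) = x + 6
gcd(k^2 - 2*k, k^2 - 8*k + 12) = k - 2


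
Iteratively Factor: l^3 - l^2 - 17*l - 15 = (l + 1)*(l^2 - 2*l - 15) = (l + 1)*(l + 3)*(l - 5)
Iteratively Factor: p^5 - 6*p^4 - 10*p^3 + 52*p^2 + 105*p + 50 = (p + 2)*(p^4 - 8*p^3 + 6*p^2 + 40*p + 25) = (p + 1)*(p + 2)*(p^3 - 9*p^2 + 15*p + 25) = (p - 5)*(p + 1)*(p + 2)*(p^2 - 4*p - 5) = (p - 5)^2*(p + 1)*(p + 2)*(p + 1)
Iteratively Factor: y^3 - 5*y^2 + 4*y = (y - 1)*(y^2 - 4*y) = y*(y - 1)*(y - 4)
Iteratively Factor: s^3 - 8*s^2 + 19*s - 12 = (s - 4)*(s^2 - 4*s + 3) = (s - 4)*(s - 1)*(s - 3)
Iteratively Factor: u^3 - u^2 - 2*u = (u - 2)*(u^2 + u) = u*(u - 2)*(u + 1)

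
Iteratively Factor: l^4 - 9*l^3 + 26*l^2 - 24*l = (l - 4)*(l^3 - 5*l^2 + 6*l) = l*(l - 4)*(l^2 - 5*l + 6) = l*(l - 4)*(l - 3)*(l - 2)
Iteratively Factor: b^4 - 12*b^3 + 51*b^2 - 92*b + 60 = (b - 3)*(b^3 - 9*b^2 + 24*b - 20) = (b - 3)*(b - 2)*(b^2 - 7*b + 10) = (b - 5)*(b - 3)*(b - 2)*(b - 2)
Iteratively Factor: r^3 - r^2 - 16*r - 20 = (r + 2)*(r^2 - 3*r - 10) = (r + 2)^2*(r - 5)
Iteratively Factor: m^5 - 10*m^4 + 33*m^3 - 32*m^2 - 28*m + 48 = (m - 2)*(m^4 - 8*m^3 + 17*m^2 + 2*m - 24) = (m - 4)*(m - 2)*(m^3 - 4*m^2 + m + 6) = (m - 4)*(m - 3)*(m - 2)*(m^2 - m - 2) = (m - 4)*(m - 3)*(m - 2)*(m + 1)*(m - 2)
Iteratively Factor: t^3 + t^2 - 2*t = (t + 2)*(t^2 - t) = t*(t + 2)*(t - 1)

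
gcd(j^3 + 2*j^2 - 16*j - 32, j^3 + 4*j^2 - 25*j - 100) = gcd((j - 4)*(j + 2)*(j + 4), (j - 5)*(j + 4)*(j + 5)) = j + 4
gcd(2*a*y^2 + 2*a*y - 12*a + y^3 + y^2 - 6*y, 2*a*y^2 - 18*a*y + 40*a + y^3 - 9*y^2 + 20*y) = 2*a + y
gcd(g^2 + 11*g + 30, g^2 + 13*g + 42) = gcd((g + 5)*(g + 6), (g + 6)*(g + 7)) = g + 6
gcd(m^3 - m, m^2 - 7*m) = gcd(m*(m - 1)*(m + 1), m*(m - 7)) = m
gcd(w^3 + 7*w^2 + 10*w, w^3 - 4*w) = w^2 + 2*w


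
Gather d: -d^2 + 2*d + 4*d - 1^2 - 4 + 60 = -d^2 + 6*d + 55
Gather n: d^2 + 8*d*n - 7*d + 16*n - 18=d^2 - 7*d + n*(8*d + 16) - 18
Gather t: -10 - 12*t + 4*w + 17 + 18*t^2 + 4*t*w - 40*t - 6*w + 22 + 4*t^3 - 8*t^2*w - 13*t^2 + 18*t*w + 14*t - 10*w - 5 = 4*t^3 + t^2*(5 - 8*w) + t*(22*w - 38) - 12*w + 24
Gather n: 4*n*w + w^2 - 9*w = 4*n*w + w^2 - 9*w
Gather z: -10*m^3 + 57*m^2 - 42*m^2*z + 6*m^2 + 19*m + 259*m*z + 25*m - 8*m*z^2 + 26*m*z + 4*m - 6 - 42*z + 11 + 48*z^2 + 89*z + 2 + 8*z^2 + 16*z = -10*m^3 + 63*m^2 + 48*m + z^2*(56 - 8*m) + z*(-42*m^2 + 285*m + 63) + 7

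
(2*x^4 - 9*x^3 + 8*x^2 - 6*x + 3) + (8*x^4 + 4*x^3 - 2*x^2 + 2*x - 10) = 10*x^4 - 5*x^3 + 6*x^2 - 4*x - 7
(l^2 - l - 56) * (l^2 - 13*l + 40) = l^4 - 14*l^3 - 3*l^2 + 688*l - 2240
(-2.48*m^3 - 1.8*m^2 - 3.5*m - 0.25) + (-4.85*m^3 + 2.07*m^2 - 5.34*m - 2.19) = -7.33*m^3 + 0.27*m^2 - 8.84*m - 2.44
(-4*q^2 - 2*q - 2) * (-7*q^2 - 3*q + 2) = 28*q^4 + 26*q^3 + 12*q^2 + 2*q - 4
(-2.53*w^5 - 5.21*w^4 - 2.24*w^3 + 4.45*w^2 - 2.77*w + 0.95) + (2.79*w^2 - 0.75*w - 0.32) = -2.53*w^5 - 5.21*w^4 - 2.24*w^3 + 7.24*w^2 - 3.52*w + 0.63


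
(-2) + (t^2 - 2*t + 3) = t^2 - 2*t + 1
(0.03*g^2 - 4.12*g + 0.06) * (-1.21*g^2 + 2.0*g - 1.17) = -0.0363*g^4 + 5.0452*g^3 - 8.3477*g^2 + 4.9404*g - 0.0702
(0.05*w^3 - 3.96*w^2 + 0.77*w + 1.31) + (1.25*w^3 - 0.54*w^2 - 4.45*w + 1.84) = 1.3*w^3 - 4.5*w^2 - 3.68*w + 3.15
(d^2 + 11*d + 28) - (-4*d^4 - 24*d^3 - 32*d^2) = 4*d^4 + 24*d^3 + 33*d^2 + 11*d + 28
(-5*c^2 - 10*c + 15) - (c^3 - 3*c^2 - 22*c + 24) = -c^3 - 2*c^2 + 12*c - 9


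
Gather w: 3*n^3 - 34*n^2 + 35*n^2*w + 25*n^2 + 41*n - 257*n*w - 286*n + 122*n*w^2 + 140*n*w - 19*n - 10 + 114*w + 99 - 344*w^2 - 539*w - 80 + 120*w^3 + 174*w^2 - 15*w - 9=3*n^3 - 9*n^2 - 264*n + 120*w^3 + w^2*(122*n - 170) + w*(35*n^2 - 117*n - 440)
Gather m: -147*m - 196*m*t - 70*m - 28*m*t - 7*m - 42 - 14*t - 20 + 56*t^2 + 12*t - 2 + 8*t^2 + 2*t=m*(-224*t - 224) + 64*t^2 - 64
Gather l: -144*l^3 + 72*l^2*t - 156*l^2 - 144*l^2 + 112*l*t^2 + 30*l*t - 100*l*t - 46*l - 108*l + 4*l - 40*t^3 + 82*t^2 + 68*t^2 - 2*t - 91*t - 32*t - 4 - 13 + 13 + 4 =-144*l^3 + l^2*(72*t - 300) + l*(112*t^2 - 70*t - 150) - 40*t^3 + 150*t^2 - 125*t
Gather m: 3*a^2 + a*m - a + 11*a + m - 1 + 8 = 3*a^2 + 10*a + m*(a + 1) + 7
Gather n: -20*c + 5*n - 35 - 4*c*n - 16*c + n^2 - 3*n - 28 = -36*c + n^2 + n*(2 - 4*c) - 63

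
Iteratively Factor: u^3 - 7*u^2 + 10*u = (u - 5)*(u^2 - 2*u) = u*(u - 5)*(u - 2)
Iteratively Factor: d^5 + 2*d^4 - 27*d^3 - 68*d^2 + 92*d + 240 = (d + 2)*(d^4 - 27*d^2 - 14*d + 120) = (d - 2)*(d + 2)*(d^3 + 2*d^2 - 23*d - 60) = (d - 2)*(d + 2)*(d + 3)*(d^2 - d - 20) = (d - 5)*(d - 2)*(d + 2)*(d + 3)*(d + 4)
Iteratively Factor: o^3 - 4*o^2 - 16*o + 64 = (o - 4)*(o^2 - 16) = (o - 4)*(o + 4)*(o - 4)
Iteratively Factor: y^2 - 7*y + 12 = (y - 3)*(y - 4)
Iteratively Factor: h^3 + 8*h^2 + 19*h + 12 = (h + 1)*(h^2 + 7*h + 12) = (h + 1)*(h + 4)*(h + 3)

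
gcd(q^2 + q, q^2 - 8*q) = q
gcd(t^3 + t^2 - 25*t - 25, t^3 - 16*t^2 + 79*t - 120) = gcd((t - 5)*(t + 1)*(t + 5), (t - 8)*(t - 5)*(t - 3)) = t - 5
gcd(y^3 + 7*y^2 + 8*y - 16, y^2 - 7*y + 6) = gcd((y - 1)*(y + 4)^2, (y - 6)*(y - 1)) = y - 1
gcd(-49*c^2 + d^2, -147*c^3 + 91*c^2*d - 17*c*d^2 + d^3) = 7*c - d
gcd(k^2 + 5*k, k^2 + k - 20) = k + 5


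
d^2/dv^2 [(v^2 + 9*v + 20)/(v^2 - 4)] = 6*(3*v^3 + 24*v^2 + 36*v + 32)/(v^6 - 12*v^4 + 48*v^2 - 64)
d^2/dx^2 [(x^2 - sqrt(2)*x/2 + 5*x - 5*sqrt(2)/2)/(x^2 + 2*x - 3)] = (-sqrt(2)*x^3 + 6*x^3 - 15*sqrt(2)*x^2 + 18*x^2 - 39*sqrt(2)*x + 90*x - 41*sqrt(2) + 78)/(x^6 + 6*x^5 + 3*x^4 - 28*x^3 - 9*x^2 + 54*x - 27)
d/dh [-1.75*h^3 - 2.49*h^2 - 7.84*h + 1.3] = -5.25*h^2 - 4.98*h - 7.84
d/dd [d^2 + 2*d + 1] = 2*d + 2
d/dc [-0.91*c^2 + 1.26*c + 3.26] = 1.26 - 1.82*c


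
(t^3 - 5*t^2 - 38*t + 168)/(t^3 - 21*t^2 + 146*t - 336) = (t^2 + 2*t - 24)/(t^2 - 14*t + 48)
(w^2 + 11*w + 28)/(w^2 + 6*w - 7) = (w + 4)/(w - 1)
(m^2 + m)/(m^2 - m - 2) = m/(m - 2)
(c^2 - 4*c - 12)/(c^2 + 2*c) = (c - 6)/c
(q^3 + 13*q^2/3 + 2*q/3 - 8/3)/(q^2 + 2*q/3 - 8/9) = 3*(q^2 + 5*q + 4)/(3*q + 4)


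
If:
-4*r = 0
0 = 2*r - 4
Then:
No Solution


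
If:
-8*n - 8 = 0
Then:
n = -1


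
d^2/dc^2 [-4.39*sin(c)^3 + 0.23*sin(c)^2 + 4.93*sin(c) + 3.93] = -1.6375*sin(c) - 9.8775*sin(3*c) + 0.46*cos(2*c)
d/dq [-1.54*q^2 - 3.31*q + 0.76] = -3.08*q - 3.31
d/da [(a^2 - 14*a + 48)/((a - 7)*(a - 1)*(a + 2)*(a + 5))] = (-2*a^5 + 43*a^4 - 220*a^3 - 433*a^2 + 3884*a + 508)/(a^8 - 2*a^7 - 77*a^6 + 16*a^5 + 1723*a^4 + 2278*a^3 - 4499*a^2 - 4340*a + 4900)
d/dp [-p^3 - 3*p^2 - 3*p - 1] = -3*p^2 - 6*p - 3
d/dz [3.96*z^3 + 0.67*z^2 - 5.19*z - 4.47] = 11.88*z^2 + 1.34*z - 5.19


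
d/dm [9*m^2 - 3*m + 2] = 18*m - 3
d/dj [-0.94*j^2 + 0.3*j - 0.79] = 0.3 - 1.88*j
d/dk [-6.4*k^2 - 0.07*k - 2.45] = -12.8*k - 0.07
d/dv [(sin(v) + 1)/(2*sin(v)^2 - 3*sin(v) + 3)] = (-4*sin(v) + cos(2*v) + 5)*cos(v)/(-3*sin(v) - cos(2*v) + 4)^2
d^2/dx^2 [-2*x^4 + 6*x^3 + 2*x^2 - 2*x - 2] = -24*x^2 + 36*x + 4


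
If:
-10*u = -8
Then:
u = 4/5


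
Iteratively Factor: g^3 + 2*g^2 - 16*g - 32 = (g - 4)*(g^2 + 6*g + 8) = (g - 4)*(g + 2)*(g + 4)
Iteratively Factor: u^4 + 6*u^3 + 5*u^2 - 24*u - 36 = (u + 2)*(u^3 + 4*u^2 - 3*u - 18) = (u + 2)*(u + 3)*(u^2 + u - 6) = (u + 2)*(u + 3)^2*(u - 2)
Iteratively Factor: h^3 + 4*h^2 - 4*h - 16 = (h - 2)*(h^2 + 6*h + 8) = (h - 2)*(h + 4)*(h + 2)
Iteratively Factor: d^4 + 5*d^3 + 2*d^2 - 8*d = (d - 1)*(d^3 + 6*d^2 + 8*d) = d*(d - 1)*(d^2 + 6*d + 8) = d*(d - 1)*(d + 2)*(d + 4)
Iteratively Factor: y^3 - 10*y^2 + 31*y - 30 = (y - 2)*(y^2 - 8*y + 15) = (y - 3)*(y - 2)*(y - 5)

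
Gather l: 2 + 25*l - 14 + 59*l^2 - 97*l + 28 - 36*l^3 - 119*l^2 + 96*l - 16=-36*l^3 - 60*l^2 + 24*l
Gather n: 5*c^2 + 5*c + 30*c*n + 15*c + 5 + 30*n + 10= 5*c^2 + 20*c + n*(30*c + 30) + 15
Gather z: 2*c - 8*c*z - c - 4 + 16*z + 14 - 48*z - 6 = c + z*(-8*c - 32) + 4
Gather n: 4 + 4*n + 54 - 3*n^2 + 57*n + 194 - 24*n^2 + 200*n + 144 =-27*n^2 + 261*n + 396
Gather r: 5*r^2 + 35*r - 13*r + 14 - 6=5*r^2 + 22*r + 8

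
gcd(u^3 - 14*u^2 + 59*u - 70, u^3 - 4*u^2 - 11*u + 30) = u^2 - 7*u + 10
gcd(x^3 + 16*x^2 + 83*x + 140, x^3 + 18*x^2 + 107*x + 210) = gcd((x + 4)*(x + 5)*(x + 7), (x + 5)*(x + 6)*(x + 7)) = x^2 + 12*x + 35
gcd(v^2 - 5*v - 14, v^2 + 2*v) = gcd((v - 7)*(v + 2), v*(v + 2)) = v + 2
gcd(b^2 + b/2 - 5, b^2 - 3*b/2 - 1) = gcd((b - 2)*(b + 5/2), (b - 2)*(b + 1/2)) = b - 2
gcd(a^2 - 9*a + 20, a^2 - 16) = a - 4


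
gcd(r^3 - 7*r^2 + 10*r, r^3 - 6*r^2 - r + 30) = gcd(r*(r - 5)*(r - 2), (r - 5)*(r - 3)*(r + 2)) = r - 5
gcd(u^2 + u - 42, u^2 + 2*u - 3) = 1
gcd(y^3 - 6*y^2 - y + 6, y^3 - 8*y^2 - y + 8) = y^2 - 1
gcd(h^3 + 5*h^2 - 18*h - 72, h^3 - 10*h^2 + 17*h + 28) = h - 4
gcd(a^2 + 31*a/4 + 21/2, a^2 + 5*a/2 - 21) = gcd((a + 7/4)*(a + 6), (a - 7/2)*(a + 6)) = a + 6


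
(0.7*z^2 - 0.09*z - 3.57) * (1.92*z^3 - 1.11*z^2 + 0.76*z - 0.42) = 1.344*z^5 - 0.9498*z^4 - 6.2225*z^3 + 3.6003*z^2 - 2.6754*z + 1.4994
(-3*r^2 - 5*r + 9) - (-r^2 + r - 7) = -2*r^2 - 6*r + 16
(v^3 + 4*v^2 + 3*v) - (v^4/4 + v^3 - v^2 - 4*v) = -v^4/4 + 5*v^2 + 7*v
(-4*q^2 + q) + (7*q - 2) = -4*q^2 + 8*q - 2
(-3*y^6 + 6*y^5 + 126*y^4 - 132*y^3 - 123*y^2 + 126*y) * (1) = -3*y^6 + 6*y^5 + 126*y^4 - 132*y^3 - 123*y^2 + 126*y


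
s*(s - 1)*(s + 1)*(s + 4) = s^4 + 4*s^3 - s^2 - 4*s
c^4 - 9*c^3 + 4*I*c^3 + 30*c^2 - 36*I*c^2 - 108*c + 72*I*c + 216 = (c - 6)*(c - 3)*(c - 2*I)*(c + 6*I)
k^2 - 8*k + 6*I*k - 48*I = (k - 8)*(k + 6*I)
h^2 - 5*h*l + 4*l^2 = (h - 4*l)*(h - l)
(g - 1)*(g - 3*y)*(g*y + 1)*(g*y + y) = g^4*y^2 - 3*g^3*y^3 + g^3*y - 4*g^2*y^2 + 3*g*y^3 - g*y + 3*y^2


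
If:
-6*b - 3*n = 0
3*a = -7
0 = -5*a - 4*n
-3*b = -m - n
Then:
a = -7/3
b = -35/24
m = -175/24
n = 35/12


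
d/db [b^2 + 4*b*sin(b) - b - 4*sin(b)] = 4*b*cos(b) + 2*b - 4*sqrt(2)*cos(b + pi/4) - 1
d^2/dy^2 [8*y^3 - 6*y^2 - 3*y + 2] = 48*y - 12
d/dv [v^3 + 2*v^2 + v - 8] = 3*v^2 + 4*v + 1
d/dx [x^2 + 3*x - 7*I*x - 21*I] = 2*x + 3 - 7*I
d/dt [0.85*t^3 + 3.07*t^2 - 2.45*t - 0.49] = 2.55*t^2 + 6.14*t - 2.45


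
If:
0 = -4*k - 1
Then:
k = -1/4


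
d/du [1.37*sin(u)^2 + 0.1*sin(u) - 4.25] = (2.74*sin(u) + 0.1)*cos(u)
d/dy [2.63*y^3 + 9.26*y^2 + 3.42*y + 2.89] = 7.89*y^2 + 18.52*y + 3.42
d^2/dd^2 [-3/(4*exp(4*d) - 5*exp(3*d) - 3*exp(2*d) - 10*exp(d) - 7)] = 3*(2*(-16*exp(3*d) + 15*exp(2*d) + 6*exp(d) + 10)^2*exp(d) + (64*exp(3*d) - 45*exp(2*d) - 12*exp(d) - 10)*(-4*exp(4*d) + 5*exp(3*d) + 3*exp(2*d) + 10*exp(d) + 7))*exp(d)/(-4*exp(4*d) + 5*exp(3*d) + 3*exp(2*d) + 10*exp(d) + 7)^3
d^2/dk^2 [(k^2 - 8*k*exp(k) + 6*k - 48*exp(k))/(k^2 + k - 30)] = 2*(-4*k^2*exp(k) + 48*k*exp(k) - 148*exp(k) + 5)/(k^3 - 15*k^2 + 75*k - 125)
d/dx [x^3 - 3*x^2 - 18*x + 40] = 3*x^2 - 6*x - 18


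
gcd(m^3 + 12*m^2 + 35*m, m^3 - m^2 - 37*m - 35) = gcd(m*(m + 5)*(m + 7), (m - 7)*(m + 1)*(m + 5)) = m + 5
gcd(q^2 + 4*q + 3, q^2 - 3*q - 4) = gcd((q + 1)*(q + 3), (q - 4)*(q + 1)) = q + 1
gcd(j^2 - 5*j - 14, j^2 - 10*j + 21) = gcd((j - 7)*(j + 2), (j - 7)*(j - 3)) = j - 7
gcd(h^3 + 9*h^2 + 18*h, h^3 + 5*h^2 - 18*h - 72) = h^2 + 9*h + 18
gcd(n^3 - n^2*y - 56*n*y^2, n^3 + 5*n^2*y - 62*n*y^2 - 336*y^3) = -n^2 + n*y + 56*y^2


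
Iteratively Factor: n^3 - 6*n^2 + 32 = (n + 2)*(n^2 - 8*n + 16) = (n - 4)*(n + 2)*(n - 4)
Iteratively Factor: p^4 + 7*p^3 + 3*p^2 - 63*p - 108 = (p + 3)*(p^3 + 4*p^2 - 9*p - 36) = (p - 3)*(p + 3)*(p^2 + 7*p + 12) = (p - 3)*(p + 3)^2*(p + 4)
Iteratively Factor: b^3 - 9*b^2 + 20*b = (b)*(b^2 - 9*b + 20) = b*(b - 4)*(b - 5)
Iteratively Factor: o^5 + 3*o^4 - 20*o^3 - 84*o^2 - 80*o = (o + 4)*(o^4 - o^3 - 16*o^2 - 20*o) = (o - 5)*(o + 4)*(o^3 + 4*o^2 + 4*o) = (o - 5)*(o + 2)*(o + 4)*(o^2 + 2*o) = (o - 5)*(o + 2)^2*(o + 4)*(o)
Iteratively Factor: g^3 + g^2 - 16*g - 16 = (g - 4)*(g^2 + 5*g + 4) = (g - 4)*(g + 4)*(g + 1)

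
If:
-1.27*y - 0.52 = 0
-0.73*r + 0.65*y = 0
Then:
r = -0.36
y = -0.41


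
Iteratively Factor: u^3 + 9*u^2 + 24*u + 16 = (u + 1)*(u^2 + 8*u + 16) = (u + 1)*(u + 4)*(u + 4)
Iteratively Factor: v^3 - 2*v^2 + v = (v - 1)*(v^2 - v) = v*(v - 1)*(v - 1)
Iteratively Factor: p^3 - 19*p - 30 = (p + 2)*(p^2 - 2*p - 15) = (p - 5)*(p + 2)*(p + 3)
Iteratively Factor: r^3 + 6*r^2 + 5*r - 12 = (r - 1)*(r^2 + 7*r + 12) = (r - 1)*(r + 3)*(r + 4)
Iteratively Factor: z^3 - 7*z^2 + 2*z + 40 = (z - 5)*(z^2 - 2*z - 8) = (z - 5)*(z + 2)*(z - 4)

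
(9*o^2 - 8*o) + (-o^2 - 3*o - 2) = 8*o^2 - 11*o - 2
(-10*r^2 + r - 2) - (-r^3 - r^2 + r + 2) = r^3 - 9*r^2 - 4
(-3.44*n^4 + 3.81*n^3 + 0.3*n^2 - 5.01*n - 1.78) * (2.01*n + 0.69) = -6.9144*n^5 + 5.2845*n^4 + 3.2319*n^3 - 9.8631*n^2 - 7.0347*n - 1.2282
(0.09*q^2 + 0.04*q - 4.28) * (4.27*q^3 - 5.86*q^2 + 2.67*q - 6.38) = 0.3843*q^5 - 0.3566*q^4 - 18.2697*q^3 + 24.6134*q^2 - 11.6828*q + 27.3064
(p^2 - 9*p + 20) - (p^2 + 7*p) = 20 - 16*p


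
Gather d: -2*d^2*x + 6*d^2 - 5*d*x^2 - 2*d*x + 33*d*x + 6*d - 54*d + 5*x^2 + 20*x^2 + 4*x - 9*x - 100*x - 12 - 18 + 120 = d^2*(6 - 2*x) + d*(-5*x^2 + 31*x - 48) + 25*x^2 - 105*x + 90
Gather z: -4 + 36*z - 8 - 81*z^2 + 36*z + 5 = -81*z^2 + 72*z - 7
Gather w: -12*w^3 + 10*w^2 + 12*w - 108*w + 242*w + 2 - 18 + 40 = -12*w^3 + 10*w^2 + 146*w + 24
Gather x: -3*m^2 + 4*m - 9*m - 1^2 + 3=-3*m^2 - 5*m + 2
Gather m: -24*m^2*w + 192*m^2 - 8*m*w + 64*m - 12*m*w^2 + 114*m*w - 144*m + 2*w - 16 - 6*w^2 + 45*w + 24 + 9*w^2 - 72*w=m^2*(192 - 24*w) + m*(-12*w^2 + 106*w - 80) + 3*w^2 - 25*w + 8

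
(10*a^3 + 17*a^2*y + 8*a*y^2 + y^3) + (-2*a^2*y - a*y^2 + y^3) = 10*a^3 + 15*a^2*y + 7*a*y^2 + 2*y^3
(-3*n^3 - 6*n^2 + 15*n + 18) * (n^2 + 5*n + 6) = -3*n^5 - 21*n^4 - 33*n^3 + 57*n^2 + 180*n + 108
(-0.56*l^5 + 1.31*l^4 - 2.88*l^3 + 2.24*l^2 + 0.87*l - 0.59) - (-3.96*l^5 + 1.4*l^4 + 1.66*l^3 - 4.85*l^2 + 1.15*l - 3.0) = 3.4*l^5 - 0.0899999999999999*l^4 - 4.54*l^3 + 7.09*l^2 - 0.28*l + 2.41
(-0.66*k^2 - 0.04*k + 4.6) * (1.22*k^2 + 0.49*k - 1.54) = -0.8052*k^4 - 0.3722*k^3 + 6.6088*k^2 + 2.3156*k - 7.084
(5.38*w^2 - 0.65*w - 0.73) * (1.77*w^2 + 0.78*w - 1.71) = 9.5226*w^4 + 3.0459*w^3 - 10.9989*w^2 + 0.5421*w + 1.2483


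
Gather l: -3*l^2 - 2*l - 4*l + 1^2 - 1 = -3*l^2 - 6*l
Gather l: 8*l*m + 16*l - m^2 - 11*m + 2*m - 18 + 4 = l*(8*m + 16) - m^2 - 9*m - 14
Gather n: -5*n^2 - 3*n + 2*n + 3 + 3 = -5*n^2 - n + 6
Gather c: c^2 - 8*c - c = c^2 - 9*c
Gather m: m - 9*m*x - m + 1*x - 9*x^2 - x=-9*m*x - 9*x^2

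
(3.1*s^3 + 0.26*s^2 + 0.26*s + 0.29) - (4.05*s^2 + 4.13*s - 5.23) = 3.1*s^3 - 3.79*s^2 - 3.87*s + 5.52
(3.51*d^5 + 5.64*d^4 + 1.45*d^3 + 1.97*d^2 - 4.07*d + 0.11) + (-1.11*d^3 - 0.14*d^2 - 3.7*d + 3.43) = 3.51*d^5 + 5.64*d^4 + 0.34*d^3 + 1.83*d^2 - 7.77*d + 3.54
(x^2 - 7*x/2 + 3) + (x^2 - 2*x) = 2*x^2 - 11*x/2 + 3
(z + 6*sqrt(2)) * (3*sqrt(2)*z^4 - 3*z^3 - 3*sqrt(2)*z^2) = 3*sqrt(2)*z^5 + 33*z^4 - 21*sqrt(2)*z^3 - 36*z^2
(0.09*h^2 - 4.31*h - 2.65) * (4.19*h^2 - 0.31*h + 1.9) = 0.3771*h^4 - 18.0868*h^3 - 9.5964*h^2 - 7.3675*h - 5.035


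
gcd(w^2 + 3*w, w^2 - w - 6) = 1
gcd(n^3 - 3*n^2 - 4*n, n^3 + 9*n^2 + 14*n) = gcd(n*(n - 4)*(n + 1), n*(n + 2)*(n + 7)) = n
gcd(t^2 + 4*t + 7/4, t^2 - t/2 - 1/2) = t + 1/2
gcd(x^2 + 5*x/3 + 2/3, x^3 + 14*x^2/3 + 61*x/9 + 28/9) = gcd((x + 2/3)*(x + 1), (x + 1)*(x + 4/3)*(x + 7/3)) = x + 1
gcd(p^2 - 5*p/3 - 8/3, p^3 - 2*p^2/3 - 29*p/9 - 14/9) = p + 1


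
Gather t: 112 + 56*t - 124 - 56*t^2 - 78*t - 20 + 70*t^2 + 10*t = 14*t^2 - 12*t - 32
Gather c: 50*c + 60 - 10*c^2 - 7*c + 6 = -10*c^2 + 43*c + 66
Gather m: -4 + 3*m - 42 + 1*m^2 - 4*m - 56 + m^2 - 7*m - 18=2*m^2 - 8*m - 120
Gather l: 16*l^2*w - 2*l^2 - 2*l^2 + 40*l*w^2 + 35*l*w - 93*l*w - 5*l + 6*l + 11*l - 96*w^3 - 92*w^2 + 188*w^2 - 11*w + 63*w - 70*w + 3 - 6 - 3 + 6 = l^2*(16*w - 4) + l*(40*w^2 - 58*w + 12) - 96*w^3 + 96*w^2 - 18*w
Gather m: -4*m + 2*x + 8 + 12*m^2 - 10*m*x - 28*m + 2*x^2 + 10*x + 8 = 12*m^2 + m*(-10*x - 32) + 2*x^2 + 12*x + 16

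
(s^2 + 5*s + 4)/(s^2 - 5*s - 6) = (s + 4)/(s - 6)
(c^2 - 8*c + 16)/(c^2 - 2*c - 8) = (c - 4)/(c + 2)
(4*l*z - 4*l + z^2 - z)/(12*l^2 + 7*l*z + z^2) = (z - 1)/(3*l + z)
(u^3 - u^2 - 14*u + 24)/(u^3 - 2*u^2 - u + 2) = (u^2 + u - 12)/(u^2 - 1)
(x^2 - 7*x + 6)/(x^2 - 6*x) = (x - 1)/x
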